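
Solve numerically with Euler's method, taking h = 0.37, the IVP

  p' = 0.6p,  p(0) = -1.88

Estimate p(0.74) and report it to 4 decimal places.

Euler: p_{n+1} = p_n + h·f(t_n, p_n).
t=0.000000, p=-1.880000: f=-1.128000 → p ← -1.880000 + 0.37·(-1.128000) = -2.297360
t=0.370000, p=-2.297360: f=-1.378416 → p ← -2.297360 + 0.37·(-1.378416) = -2.807374
p(0.74) ≈ -2.8074

-2.8074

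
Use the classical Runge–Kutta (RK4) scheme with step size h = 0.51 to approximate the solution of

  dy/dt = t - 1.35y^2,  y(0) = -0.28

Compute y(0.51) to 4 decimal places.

RK4: k1 = f(t_n, y_n); k2 = f(t_n + h/2, y_n + (h/2)·k1); k3 = f(t_n + h/2, y_n + (h/2)·k2); k4 = f(t_n + h, y_n + h·k3); y_{n+1} = y_n + (h/6)·(k1 + 2k2 + 2k3 + k4).
t=0.000000, y=-0.280000:
  k1 = f(0.000000, -0.280000) = -0.105840
  k2 = f(0.255000, -0.306989) = 0.127773
  k3 = f(0.255000, -0.247418) = 0.172359
  k4 = f(0.510000, -0.192097) = 0.460183
  y ← -0.280000 + (0.51/6)·(k1 + 2k2 + 2k3 + k4) = -0.198858
y(0.51) ≈ -0.1989

-0.1989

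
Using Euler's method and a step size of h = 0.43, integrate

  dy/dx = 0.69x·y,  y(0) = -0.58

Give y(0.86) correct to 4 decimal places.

-0.6540

Euler: y_{n+1} = y_n + h·f(x_n, y_n).
x=0.000000, y=-0.580000: f=0.000000 → y ← -0.580000 + 0.43·0.000000 = -0.580000
x=0.430000, y=-0.580000: f=-0.172086 → y ← -0.580000 + 0.43·(-0.172086) = -0.653997
y(0.86) ≈ -0.6540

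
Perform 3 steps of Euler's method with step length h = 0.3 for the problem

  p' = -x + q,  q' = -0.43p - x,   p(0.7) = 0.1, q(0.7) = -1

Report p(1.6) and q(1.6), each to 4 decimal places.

Euler on (p,q): p_{n+1} = p_n + h·p', q_{n+1} = q_n + h·q'.
0.700000: (0.100000, -1.000000); f=(-1.700000, -0.743000) → (-0.410000, -1.222900)
1.000000: (-0.410000, -1.222900); f=(-2.222900, -0.823700) → (-1.076870, -1.470010)
1.300000: (-1.076870, -1.470010); f=(-2.770010, -0.836946) → (-1.907873, -1.721094)
(p(1.6), q(1.6)) ≈ (-1.9079, -1.7211)

-1.9079, -1.7211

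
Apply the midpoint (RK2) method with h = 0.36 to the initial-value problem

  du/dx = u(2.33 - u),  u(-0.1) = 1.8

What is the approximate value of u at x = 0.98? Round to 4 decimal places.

Midpoint: k1 = f(x_n, u_n); k2 = f(x_n + h/2, u_n + (h/2)·k1); u_{n+1} = u_n + h·k2.
x=-0.100000, u=1.800000:
  k1 = f(-0.100000, 1.800000) = 0.954000
  k2 = f(0.080000, 1.971720) = 0.706428
  u ← 1.800000 + 0.36·0.706428 = 2.054314
x=0.260000, u=2.054314:
  k1 = f(0.260000, 2.054314) = 0.566346
  k2 = f(0.440000, 2.156256) = 0.374636
  u ← 2.054314 + 0.36·0.374636 = 2.189183
x=0.620000, u=2.189183:
  k1 = f(0.620000, 2.189183) = 0.308274
  k2 = f(0.800000, 2.244672) = 0.191533
  u ← 2.189183 + 0.36·0.191533 = 2.258135
u(0.98) ≈ 2.2581

2.2581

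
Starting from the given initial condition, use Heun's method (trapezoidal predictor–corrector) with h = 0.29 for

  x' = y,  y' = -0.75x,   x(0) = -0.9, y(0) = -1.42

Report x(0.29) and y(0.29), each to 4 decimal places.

-1.2834, -1.1795

Heun on (x,y): k1 = f(t_n, state_n); k2 = f(t_n + h, state_n + h·k1); state_{n+1} = state_n + (h/2)·(k1 + k2).
0.000000: (-0.900000, -1.420000)
  k1 = (-1.420000, 0.675000)
  predictor → (-1.311800, -1.224250)
  k2 = (-1.224250, 0.983850)
  → (-1.283416, -1.179467)
(x(0.29), y(0.29)) ≈ (-1.2834, -1.1795)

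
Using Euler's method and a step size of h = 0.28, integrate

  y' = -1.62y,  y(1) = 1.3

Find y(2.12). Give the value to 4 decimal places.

Euler: y_{n+1} = y_n + h·f(t_n, y_n).
t=1.000000, y=1.300000: f=-2.106000 → y ← 1.300000 + 0.28·(-2.106000) = 0.710320
t=1.280000, y=0.710320: f=-1.150718 → y ← 0.710320 + 0.28·(-1.150718) = 0.388119
t=1.560000, y=0.388119: f=-0.628753 → y ← 0.388119 + 0.28·(-0.628753) = 0.212068
t=1.840000, y=0.212068: f=-0.343550 → y ← 0.212068 + 0.28·(-0.343550) = 0.115874
y(2.12) ≈ 0.1159

0.1159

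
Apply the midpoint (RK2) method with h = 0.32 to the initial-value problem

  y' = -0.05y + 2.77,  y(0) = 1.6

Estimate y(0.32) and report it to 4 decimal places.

Midpoint: k1 = f(x_n, y_n); k2 = f(x_n + h/2, y_n + (h/2)·k1); y_{n+1} = y_n + h·k2.
x=0.000000, y=1.600000:
  k1 = f(0.000000, 1.600000) = 2.690000
  k2 = f(0.160000, 2.030400) = 2.668480
  y ← 1.600000 + 0.32·2.668480 = 2.453914
y(0.32) ≈ 2.4539

2.4539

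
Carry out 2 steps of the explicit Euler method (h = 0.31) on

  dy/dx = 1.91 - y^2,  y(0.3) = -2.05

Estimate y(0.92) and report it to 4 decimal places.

-4.5312

Euler: y_{n+1} = y_n + h·f(x_n, y_n).
x=0.300000, y=-2.050000: f=-2.292500 → y ← -2.050000 + 0.31·(-2.292500) = -2.760675
x=0.610000, y=-2.760675: f=-5.711326 → y ← -2.760675 + 0.31·(-5.711326) = -4.531186
y(0.92) ≈ -4.5312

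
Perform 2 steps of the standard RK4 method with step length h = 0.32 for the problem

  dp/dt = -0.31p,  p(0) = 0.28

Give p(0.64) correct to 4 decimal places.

RK4: k1 = f(t_n, p_n); k2 = f(t_n + h/2, p_n + (h/2)·k1); k3 = f(t_n + h/2, p_n + (h/2)·k2); k4 = f(t_n + h, p_n + h·k3); p_{n+1} = p_n + (h/6)·(k1 + 2k2 + 2k3 + k4).
t=0.000000, p=0.280000:
  k1 = f(0.000000, 0.280000) = -0.086800
  k2 = f(0.160000, 0.266112) = -0.082495
  k3 = f(0.160000, 0.266801) = -0.082708
  k4 = f(0.320000, 0.253533) = -0.078595
  p ← 0.280000 + (0.32/6)·(k1 + 2k2 + 2k3 + k4) = 0.253557
t=0.320000, p=0.253557:
  k1 = f(0.320000, 0.253557) = -0.078603
  k2 = f(0.480000, 0.240981) = -0.074704
  k3 = f(0.480000, 0.241605) = -0.074897
  k4 = f(0.640000, 0.229590) = -0.071173
  p ← 0.253557 + (0.32/6)·(k1 + 2k2 + 2k3 + k4) = 0.229612
p(0.64) ≈ 0.2296

0.2296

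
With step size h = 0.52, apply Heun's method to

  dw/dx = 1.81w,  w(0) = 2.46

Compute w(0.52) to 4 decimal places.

5.8650

Heun: k1 = f(x_n, w_n); k2 = f(x_n + h, w_n + h·k1); w_{n+1} = w_n + (h/2)·(k1 + k2).
x=0.000000, w=2.460000:
  k1 = f(0.000000, 2.460000) = 4.452600
  k2 = f(0.520000, 4.775352) = 8.643387
  w ← 2.460000 + (0.52/2)·(4.452600 + 8.643387) = 5.864957
w(0.52) ≈ 5.8650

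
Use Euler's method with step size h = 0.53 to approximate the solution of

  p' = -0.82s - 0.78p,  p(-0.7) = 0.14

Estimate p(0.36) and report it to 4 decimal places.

Euler: p_{n+1} = p_n + h·f(s_n, p_n).
s=-0.700000, p=0.140000: f=0.464800 → p ← 0.140000 + 0.53·0.464800 = 0.386344
s=-0.170000, p=0.386344: f=-0.161948 → p ← 0.386344 + 0.53·(-0.161948) = 0.300511
p(0.36) ≈ 0.3005

0.3005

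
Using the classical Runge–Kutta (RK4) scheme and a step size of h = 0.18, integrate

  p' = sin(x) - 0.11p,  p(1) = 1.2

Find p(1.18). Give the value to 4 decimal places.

1.3343

RK4: k1 = f(x_n, p_n); k2 = f(x_n + h/2, p_n + (h/2)·k1); k3 = f(x_n + h/2, p_n + (h/2)·k2); k4 = f(x_n + h, p_n + h·k3); p_{n+1} = p_n + (h/6)·(k1 + 2k2 + 2k3 + k4).
x=1.000000, p=1.200000:
  k1 = f(1.000000, 1.200000) = 0.709471
  k2 = f(1.090000, 1.263852) = 0.747603
  k3 = f(1.090000, 1.267284) = 0.747226
  k4 = f(1.180000, 1.334501) = 0.777811
  p ← 1.200000 + (0.18/6)·(k1 + 2k2 + 2k3 + k4) = 1.334308
p(1.18) ≈ 1.3343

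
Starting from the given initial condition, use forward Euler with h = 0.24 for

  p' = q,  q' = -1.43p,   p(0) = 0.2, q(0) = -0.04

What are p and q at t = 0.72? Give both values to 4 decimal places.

0.1226, -0.2304

Euler on (p,q): p_{n+1} = p_n + h·p', q_{n+1} = q_n + h·q'.
0.000000: (0.200000, -0.040000); f=(-0.040000, -0.286000) → (0.190400, -0.108640)
0.240000: (0.190400, -0.108640); f=(-0.108640, -0.272272) → (0.164326, -0.173985)
0.480000: (0.164326, -0.173985); f=(-0.173985, -0.234987) → (0.122570, -0.230382)
(p(0.72), q(0.72)) ≈ (0.1226, -0.2304)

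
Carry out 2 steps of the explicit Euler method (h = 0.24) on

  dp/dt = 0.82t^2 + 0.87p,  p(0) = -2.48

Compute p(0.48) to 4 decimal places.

Euler: p_{n+1} = p_n + h·f(t_n, p_n).
t=0.000000, p=-2.480000: f=-2.157600 → p ← -2.480000 + 0.24·(-2.157600) = -2.997824
t=0.240000, p=-2.997824: f=-2.560875 → p ← -2.997824 + 0.24·(-2.560875) = -3.612434
p(0.48) ≈ -3.6124

-3.6124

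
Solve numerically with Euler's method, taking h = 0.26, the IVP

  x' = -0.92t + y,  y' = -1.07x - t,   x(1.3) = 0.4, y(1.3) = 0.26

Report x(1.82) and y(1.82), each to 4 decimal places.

-0.2657, -0.6385

Euler on (x,y): x_{n+1} = x_n + h·x', y_{n+1} = y_n + h·y'.
1.300000: (0.400000, 0.260000); f=(-0.936000, -1.728000) → (0.156640, -0.189280)
1.560000: (0.156640, -0.189280); f=(-1.624480, -1.727605) → (-0.265725, -0.638457)
(x(1.82), y(1.82)) ≈ (-0.2657, -0.6385)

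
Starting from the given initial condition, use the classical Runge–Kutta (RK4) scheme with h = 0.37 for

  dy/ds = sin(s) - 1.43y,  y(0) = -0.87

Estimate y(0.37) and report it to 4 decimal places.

RK4: k1 = f(s_n, y_n); k2 = f(s_n + h/2, y_n + (h/2)·k1); k3 = f(s_n + h/2, y_n + (h/2)·k2); k4 = f(s_n + h, y_n + h·k3); y_{n+1} = y_n + (h/6)·(k1 + 2k2 + 2k3 + k4).
s=0.000000, y=-0.870000:
  k1 = f(0.000000, -0.870000) = 1.244100
  k2 = f(0.185000, -0.639841) = 1.098920
  k3 = f(0.185000, -0.666700) = 1.137327
  k4 = f(0.370000, -0.449189) = 1.003956
  y ← -0.870000 + (0.37/6)·(k1 + 2k2 + 2k3 + k4) = -0.455566
y(0.37) ≈ -0.4556

-0.4556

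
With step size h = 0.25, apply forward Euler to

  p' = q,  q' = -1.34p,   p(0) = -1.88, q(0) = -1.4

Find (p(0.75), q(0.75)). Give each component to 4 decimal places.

-2.4283, 0.7884

Euler on (p,q): p_{n+1} = p_n + h·p', q_{n+1} = q_n + h·q'.
0.000000: (-1.880000, -1.400000); f=(-1.400000, 2.519200) → (-2.230000, -0.770200)
0.250000: (-2.230000, -0.770200); f=(-0.770200, 2.988200) → (-2.422550, -0.023150)
0.500000: (-2.422550, -0.023150); f=(-0.023150, 3.246217) → (-2.428337, 0.788404)
(p(0.75), q(0.75)) ≈ (-2.4283, 0.7884)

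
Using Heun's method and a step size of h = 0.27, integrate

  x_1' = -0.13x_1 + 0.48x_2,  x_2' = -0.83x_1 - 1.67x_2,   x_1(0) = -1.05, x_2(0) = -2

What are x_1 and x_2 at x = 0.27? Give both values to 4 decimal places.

-1.1948, -1.0943

Heun on (x_1,x_2): k1 = f(x_n, state_n); k2 = f(x_n + h, state_n + h·k1); state_{n+1} = state_n + (h/2)·(k1 + k2).
0.000000: (-1.050000, -2.000000)
  k1 = (-0.823500, 4.211500)
  predictor → (-1.272345, -0.862895)
  k2 = (-0.248785, 2.497081)
  → (-1.194758, -1.094342)
(x_1(0.27), x_2(0.27)) ≈ (-1.1948, -1.0943)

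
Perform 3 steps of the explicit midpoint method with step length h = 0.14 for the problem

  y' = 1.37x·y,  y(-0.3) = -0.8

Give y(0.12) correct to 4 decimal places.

Midpoint: k1 = f(x_n, y_n); k2 = f(x_n + h/2, y_n + (h/2)·k1); y_{n+1} = y_n + h·k2.
x=-0.300000, y=-0.800000:
  k1 = f(-0.300000, -0.800000) = 0.328800
  k2 = f(-0.230000, -0.776984) = 0.244828
  y ← -0.800000 + 0.14·0.244828 = -0.765724
x=-0.160000, y=-0.765724:
  k1 = f(-0.160000, -0.765724) = 0.167847
  k2 = f(-0.090000, -0.753975) = 0.092965
  y ← -0.765724 + 0.14·0.092965 = -0.752709
x=-0.020000, y=-0.752709:
  k1 = f(-0.020000, -0.752709) = 0.020624
  k2 = f(0.050000, -0.751265) = -0.051462
  y ← -0.752709 + 0.14·(-0.051462) = -0.759914
y(0.12) ≈ -0.7599

-0.7599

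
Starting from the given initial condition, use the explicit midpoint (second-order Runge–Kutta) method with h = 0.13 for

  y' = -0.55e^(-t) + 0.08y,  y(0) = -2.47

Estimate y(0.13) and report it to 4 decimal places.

-2.5632

Midpoint: k1 = f(t_n, y_n); k2 = f(t_n + h/2, y_n + (h/2)·k1); y_{n+1} = y_n + h·k2.
t=0.000000, y=-2.470000:
  k1 = f(0.000000, -2.470000) = -0.747600
  k2 = f(0.065000, -2.518594) = -0.716875
  y ← -2.470000 + 0.13·(-0.716875) = -2.563194
y(0.13) ≈ -2.5632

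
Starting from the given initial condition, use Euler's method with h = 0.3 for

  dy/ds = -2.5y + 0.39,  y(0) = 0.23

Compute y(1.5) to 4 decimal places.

0.1561

Euler: y_{n+1} = y_n + h·f(s_n, y_n).
s=0.000000, y=0.230000: f=-0.185000 → y ← 0.230000 + 0.3·(-0.185000) = 0.174500
s=0.300000, y=0.174500: f=-0.046250 → y ← 0.174500 + 0.3·(-0.046250) = 0.160625
s=0.600000, y=0.160625: f=-0.011562 → y ← 0.160625 + 0.3·(-0.011562) = 0.157156
s=0.900000, y=0.157156: f=-0.002891 → y ← 0.157156 + 0.3·(-0.002891) = 0.156289
s=1.200000, y=0.156289: f=-0.000723 → y ← 0.156289 + 0.3·(-0.000723) = 0.156072
y(1.5) ≈ 0.1561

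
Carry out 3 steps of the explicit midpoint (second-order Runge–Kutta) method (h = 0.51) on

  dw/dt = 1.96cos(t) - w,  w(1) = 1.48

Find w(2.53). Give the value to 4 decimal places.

-0.2465

Midpoint: k1 = f(t_n, w_n); k2 = f(t_n + h/2, w_n + (h/2)·k1); w_{n+1} = w_n + h·k2.
t=1.000000, w=1.480000:
  k1 = f(1.000000, 1.480000) = -0.421007
  k2 = f(1.255000, 1.372643) = -0.763919
  w ← 1.480000 + 0.51·(-0.763919) = 1.090401
t=1.510000, w=1.090401:
  k1 = f(1.510000, 1.090401) = -0.971314
  k2 = f(1.765000, 0.842716) = -1.220967
  w ← 1.090401 + 0.51·(-1.220967) = 0.467708
t=2.020000, w=0.467708:
  k1 = f(2.020000, 0.467708) = -1.318835
  k2 = f(2.275000, 0.131405) = -1.400362
  w ← 0.467708 + 0.51·(-1.400362) = -0.246477
w(2.53) ≈ -0.2465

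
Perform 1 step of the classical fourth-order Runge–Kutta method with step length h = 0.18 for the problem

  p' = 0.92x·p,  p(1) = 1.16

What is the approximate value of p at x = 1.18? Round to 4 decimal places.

RK4: k1 = f(x_n, p_n); k2 = f(x_n + h/2, p_n + (h/2)·k1); k3 = f(x_n + h/2, p_n + (h/2)·k2); k4 = f(x_n + h, p_n + h·k3); p_{n+1} = p_n + (h/6)·(k1 + 2k2 + 2k3 + k4).
x=1.000000, p=1.160000:
  k1 = f(1.000000, 1.160000) = 1.067200
  k2 = f(1.090000, 1.256048) = 1.259565
  k3 = f(1.090000, 1.273361) = 1.276926
  k4 = f(1.180000, 1.389847) = 1.508818
  p ← 1.160000 + (0.18/6)·(k1 + 2k2 + 2k3 + k4) = 1.389470
p(1.18) ≈ 1.3895

1.3895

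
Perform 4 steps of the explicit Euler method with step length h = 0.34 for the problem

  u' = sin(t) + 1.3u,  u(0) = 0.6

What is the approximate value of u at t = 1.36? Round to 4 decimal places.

3.4280

Euler: u_{n+1} = u_n + h·f(t_n, u_n).
t=0.000000, u=0.600000: f=0.780000 → u ← 0.600000 + 0.34·0.780000 = 0.865200
t=0.340000, u=0.865200: f=1.458247 → u ← 0.865200 + 0.34·1.458247 = 1.361004
t=0.680000, u=1.361004: f=2.398098 → u ← 1.361004 + 0.34·2.398098 = 2.176357
t=1.020000, u=2.176357: f=3.681373 → u ← 2.176357 + 0.34·3.681373 = 3.428024
u(1.36) ≈ 3.4280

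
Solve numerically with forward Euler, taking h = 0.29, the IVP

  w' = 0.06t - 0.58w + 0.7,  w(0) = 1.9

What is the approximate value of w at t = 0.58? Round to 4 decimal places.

1.6915

Euler: w_{n+1} = w_n + h·f(t_n, w_n).
t=0.000000, w=1.900000: f=-0.402000 → w ← 1.900000 + 0.29·(-0.402000) = 1.783420
t=0.290000, w=1.783420: f=-0.316984 → w ← 1.783420 + 0.29·(-0.316984) = 1.691495
w(0.58) ≈ 1.6915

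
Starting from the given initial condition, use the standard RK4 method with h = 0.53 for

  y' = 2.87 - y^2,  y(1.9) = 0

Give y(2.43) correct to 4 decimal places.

RK4: k1 = f(x_n, y_n); k2 = f(x_n + h/2, y_n + (h/2)·k1); k3 = f(x_n + h/2, y_n + (h/2)·k2); k4 = f(x_n + h, y_n + h·k3); y_{n+1} = y_n + (h/6)·(k1 + 2k2 + 2k3 + k4).
x=1.900000, y=0.000000:
  k1 = f(1.900000, 0.000000) = 2.870000
  k2 = f(2.165000, 0.760550) = 2.291564
  k3 = f(2.165000, 0.607264) = 2.501230
  k4 = f(2.430000, 1.325652) = 1.112647
  y ← 0.000000 + (0.53/6)·(k1 + 2k2 + 2k3 + k4) = 1.198527
y(2.43) ≈ 1.1985

1.1985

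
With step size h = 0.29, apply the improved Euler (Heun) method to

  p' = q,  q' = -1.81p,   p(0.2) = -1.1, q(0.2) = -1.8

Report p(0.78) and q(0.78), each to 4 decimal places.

Heun on (p,q): k1 = f(t_n, state_n); k2 = f(t_n + h, state_n + h·k1); state_{n+1} = state_n + (h/2)·(k1 + k2).
0.200000: (-1.100000, -1.800000)
  k1 = (-1.800000, 1.991000)
  predictor → (-1.622000, -1.222610)
  k2 = (-1.222610, 2.935820)
  → (-1.538278, -1.085611)
0.490000: (-1.538278, -1.085611)
  k1 = (-1.085611, 2.784284)
  predictor → (-1.853106, -0.278169)
  k2 = (-0.278169, 3.354121)
  → (-1.736027, -0.195542)
(p(0.78), q(0.78)) ≈ (-1.7360, -0.1955)

-1.7360, -0.1955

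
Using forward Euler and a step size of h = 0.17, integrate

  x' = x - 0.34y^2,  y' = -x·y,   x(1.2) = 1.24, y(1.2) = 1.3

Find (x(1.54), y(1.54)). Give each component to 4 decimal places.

1.5223, 0.7900

Euler on (x,y): x_{n+1} = x_n + h·x', y_{n+1} = y_n + h·y'.
1.200000: (1.240000, 1.300000); f=(0.665400, -1.612000) → (1.353118, 1.025960)
1.370000: (1.353118, 1.025960); f=(0.995236, -1.388245) → (1.522308, 0.789958)
(x(1.54), y(1.54)) ≈ (1.5223, 0.7900)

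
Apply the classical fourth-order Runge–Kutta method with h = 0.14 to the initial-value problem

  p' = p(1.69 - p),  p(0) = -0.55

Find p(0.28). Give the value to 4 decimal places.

RK4: k1 = f(t_n, p_n); k2 = f(t_n + h/2, p_n + (h/2)·k1); k3 = f(t_n + h/2, p_n + (h/2)·k2); k4 = f(t_n + h, p_n + h·k3); p_{n+1} = p_n + (h/6)·(k1 + 2k2 + 2k3 + k4).
t=0.000000, p=-0.550000:
  k1 = f(0.000000, -0.550000) = -1.232000
  k2 = f(0.070000, -0.636240) = -1.480047
  k3 = f(0.070000, -0.653603) = -1.531787
  k4 = f(0.140000, -0.764450) = -1.876305
  p ← -0.550000 + (0.14/6)·(k1 + 2k2 + 2k3 + k4) = -0.763079
t=0.140000, p=-0.763079:
  k1 = f(0.140000, -0.763079) = -1.871894
  k2 = f(0.210000, -0.894112) = -2.310485
  k3 = f(0.210000, -0.924813) = -2.418214
  k4 = f(0.280000, -1.101629) = -3.075341
  p ← -0.763079 + (0.14/6)·(k1 + 2k2 + 2k3 + k4) = -1.099187
p(0.28) ≈ -1.0992

-1.0992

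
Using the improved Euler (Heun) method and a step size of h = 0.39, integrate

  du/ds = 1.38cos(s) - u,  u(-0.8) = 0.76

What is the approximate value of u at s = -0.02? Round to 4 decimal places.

1.0251

Heun: k1 = f(s_n, u_n); k2 = f(s_n + h, u_n + h·k1); u_{n+1} = u_n + (h/2)·(k1 + k2).
s=-0.800000, u=0.760000:
  k1 = f(-0.800000, 0.760000) = 0.201455
  k2 = f(-0.410000, 0.838568) = 0.427059
  u ← 0.760000 + (0.39/2)·(0.201455 + 0.427059) = 0.882560
s=-0.410000, u=0.882560:
  k1 = f(-0.410000, 0.882560) = 0.383066
  k2 = f(-0.020000, 1.031956) = 0.347768
  u ← 0.882560 + (0.39/2)·(0.383066 + 0.347768) = 1.025073
u(-0.02) ≈ 1.0251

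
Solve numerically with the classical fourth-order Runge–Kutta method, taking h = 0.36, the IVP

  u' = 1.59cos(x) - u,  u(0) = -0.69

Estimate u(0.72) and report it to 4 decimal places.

RK4: k1 = f(x_n, u_n); k2 = f(x_n + h/2, u_n + (h/2)·k1); k3 = f(x_n + h/2, u_n + (h/2)·k2); k4 = f(x_n + h, u_n + h·k3); u_{n+1} = u_n + (h/6)·(k1 + 2k2 + 2k3 + k4).
x=0.000000, u=-0.690000:
  k1 = f(0.000000, -0.690000) = 2.280000
  k2 = f(0.180000, -0.279600) = 1.843911
  k3 = f(0.180000, -0.358096) = 1.922407
  k4 = f(0.360000, 0.002067) = 1.486009
  u ← -0.690000 + (0.36/6)·(k1 + 2k2 + 2k3 + k4) = -0.012081
x=0.360000, u=-0.012081:
  k1 = f(0.360000, -0.012081) = 1.500157
  k2 = f(0.540000, 0.257947) = 1.105810
  k3 = f(0.540000, 0.186965) = 1.176792
  k4 = f(0.720000, 0.411564) = 0.783807
  u ← -0.012081 + (0.36/6)·(k1 + 2k2 + 2k3 + k4) = 0.398869
u(0.72) ≈ 0.3989

0.3989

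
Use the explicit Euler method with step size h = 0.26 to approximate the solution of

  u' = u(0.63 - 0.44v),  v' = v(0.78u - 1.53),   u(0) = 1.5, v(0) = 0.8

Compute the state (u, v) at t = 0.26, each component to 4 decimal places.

Euler on (u,v): u_{n+1} = u_n + h·u', v_{n+1} = v_n + h·v'.
0.000000: (1.500000, 0.800000); f=(0.417000, -0.288000) → (1.608420, 0.725120)
(u(0.26), v(0.26)) ≈ (1.6084, 0.7251)

1.6084, 0.7251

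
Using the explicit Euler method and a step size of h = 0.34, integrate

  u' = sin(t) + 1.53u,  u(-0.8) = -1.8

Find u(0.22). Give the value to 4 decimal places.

Euler: u_{n+1} = u_n + h·f(t_n, u_n).
t=-0.800000, u=-1.800000: f=-3.471356 → u ← -1.800000 + 0.34·(-3.471356) = -2.980261
t=-0.460000, u=-2.980261: f=-5.003748 → u ← -2.980261 + 0.34·(-5.003748) = -4.681535
t=-0.120000, u=-4.681535: f=-7.282461 → u ← -4.681535 + 0.34·(-7.282461) = -7.157572
u(0.22) ≈ -7.1576

-7.1576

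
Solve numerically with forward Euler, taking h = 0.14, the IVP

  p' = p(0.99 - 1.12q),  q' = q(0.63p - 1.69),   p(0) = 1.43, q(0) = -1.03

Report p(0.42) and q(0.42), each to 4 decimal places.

3.0319, -0.8273

Euler on (p,q): p_{n+1} = p_n + h·p', q_{n+1} = q_n + h·q'.
0.000000: (1.430000, -1.030000); f=(3.065348, 0.812773) → (1.859149, -0.916212)
0.140000: (1.859149, -0.916212); f=(3.748336, 0.475272) → (2.383916, -0.849674)
0.280000: (2.383916, -0.849674); f=(4.628693, 0.159852) → (3.031933, -0.827294)
(p(0.42), q(0.42)) ≈ (3.0319, -0.8273)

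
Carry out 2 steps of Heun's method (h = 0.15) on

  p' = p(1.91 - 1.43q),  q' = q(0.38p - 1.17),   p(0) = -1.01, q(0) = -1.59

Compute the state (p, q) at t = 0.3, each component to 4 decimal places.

-2.9293, -0.9196

Heun on (p,q): k1 = f(t_n, state_n); k2 = f(t_n + h, state_n + h·k1); state_{n+1} = state_n + (h/2)·(k1 + k2).
0.000000: (-1.010000, -1.590000)
  k1 = (-4.225537, 2.470542)
  predictor → (-1.643831, -1.219419)
  k2 = (-6.006177, 2.188437)
  → (-1.777379, -1.240577)
0.150000: (-1.777379, -1.240577)
  k1 = (-6.547906, 2.289365)
  predictor → (-2.759564, -0.897172)
  k2 = (-8.811167, 1.990496)
  → (-2.929309, -0.919587)
(p(0.3), q(0.3)) ≈ (-2.9293, -0.9196)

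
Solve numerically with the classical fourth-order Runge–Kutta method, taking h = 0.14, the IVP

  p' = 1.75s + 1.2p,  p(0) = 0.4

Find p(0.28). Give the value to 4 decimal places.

RK4: k1 = f(s_n, p_n); k2 = f(s_n + h/2, p_n + (h/2)·k1); k3 = f(s_n + h/2, p_n + (h/2)·k2); k4 = f(s_n + h, p_n + h·k3); p_{n+1} = p_n + (h/6)·(k1 + 2k2 + 2k3 + k4).
s=0.000000, p=0.400000:
  k1 = f(0.000000, 0.400000) = 0.480000
  k2 = f(0.070000, 0.433600) = 0.642820
  k3 = f(0.070000, 0.444997) = 0.656497
  k4 = f(0.140000, 0.491910) = 0.835291
  p ← 0.400000 + (0.14/6)·(k1 + 2k2 + 2k3 + k4) = 0.491325
s=0.140000, p=0.491325:
  k1 = f(0.140000, 0.491325) = 0.834590
  k2 = f(0.210000, 0.549746) = 1.027195
  k3 = f(0.210000, 0.563229) = 1.043374
  k4 = f(0.280000, 0.637397) = 1.254877
  p ← 0.491325 + (0.14/6)·(k1 + 2k2 + 2k3 + k4) = 0.636706
p(0.28) ≈ 0.6367

0.6367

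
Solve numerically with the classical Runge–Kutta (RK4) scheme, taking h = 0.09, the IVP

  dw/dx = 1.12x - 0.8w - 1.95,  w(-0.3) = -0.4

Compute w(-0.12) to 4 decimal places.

RK4: k1 = f(x_n, w_n); k2 = f(x_n + h/2, w_n + (h/2)·k1); k3 = f(x_n + h/2, w_n + (h/2)·k2); k4 = f(x_n + h, w_n + h·k3); w_{n+1} = w_n + (h/6)·(k1 + 2k2 + 2k3 + k4).
x=-0.300000, w=-0.400000:
  k1 = f(-0.300000, -0.400000) = -1.966000
  k2 = f(-0.255000, -0.488470) = -1.844824
  k3 = f(-0.255000, -0.483017) = -1.849186
  k4 = f(-0.210000, -0.566427) = -1.732059
  w ← -0.400000 + (0.09/6)·(k1 + 2k2 + 2k3 + k4) = -0.566291
x=-0.210000, w=-0.566291:
  k1 = f(-0.210000, -0.566291) = -1.732167
  k2 = f(-0.165000, -0.644239) = -1.619409
  k3 = f(-0.165000, -0.639165) = -1.623468
  k4 = f(-0.120000, -0.712403) = -1.514477
  w ← -0.566291 + (0.09/6)·(k1 + 2k2 + 2k3 + k4) = -0.712277
w(-0.12) ≈ -0.7123

-0.7123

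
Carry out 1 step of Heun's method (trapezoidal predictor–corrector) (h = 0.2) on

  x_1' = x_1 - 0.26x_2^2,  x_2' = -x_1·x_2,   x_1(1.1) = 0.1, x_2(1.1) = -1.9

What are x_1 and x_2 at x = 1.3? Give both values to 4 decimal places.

-0.0808, -1.8936

Heun on (x_1,x_2): k1 = f(x_n, state_n); k2 = f(x_n + h, state_n + h·k1); state_{n+1} = state_n + (h/2)·(k1 + k2).
1.100000: (0.100000, -1.900000)
  k1 = (-0.838600, 0.190000)
  predictor → (-0.067720, -1.862000)
  k2 = (-0.969151, -0.126095)
  → (-0.080775, -1.893609)
(x_1(1.3), x_2(1.3)) ≈ (-0.0808, -1.8936)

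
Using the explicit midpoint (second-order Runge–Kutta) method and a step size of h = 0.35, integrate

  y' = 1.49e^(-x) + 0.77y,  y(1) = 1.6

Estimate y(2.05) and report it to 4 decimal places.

Midpoint: k1 = f(x_n, y_n); k2 = f(x_n + h/2, y_n + (h/2)·k1); y_{n+1} = y_n + h·k2.
x=1.000000, y=1.600000:
  k1 = f(1.000000, 1.600000) = 1.780140
  k2 = f(1.175000, 1.911525) = 1.932014
  y ← 1.600000 + 0.35·1.932014 = 2.276205
x=1.350000, y=2.276205:
  k1 = f(1.350000, 2.276205) = 2.138946
  k2 = f(1.525000, 2.650520) = 2.365156
  y ← 2.276205 + 0.35·2.365156 = 3.104010
x=1.700000, y=3.104010:
  k1 = f(1.700000, 3.104010) = 2.662286
  k2 = f(1.875000, 3.569910) = 2.977329
  y ← 3.104010 + 0.35·2.977329 = 4.146075
y(2.05) ≈ 4.1461

4.1461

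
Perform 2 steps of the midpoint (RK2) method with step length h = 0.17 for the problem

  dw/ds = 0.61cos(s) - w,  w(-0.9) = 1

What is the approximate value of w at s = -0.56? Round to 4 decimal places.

0.8448

Midpoint: k1 = f(s_n, w_n); k2 = f(s_n + h/2, w_n + (h/2)·k1); w_{n+1} = w_n + h·k2.
s=-0.900000, w=1.000000:
  k1 = f(-0.900000, 1.000000) = -0.620818
  k2 = f(-0.815000, 0.947230) = -0.528851
  w ← 1.000000 + 0.17·(-0.528851) = 0.910095
s=-0.730000, w=0.910095:
  k1 = f(-0.730000, 0.910095) = -0.455539
  k2 = f(-0.645000, 0.871375) = -0.383924
  w ← 0.910095 + 0.17·(-0.383924) = 0.844828
w(-0.56) ≈ 0.8448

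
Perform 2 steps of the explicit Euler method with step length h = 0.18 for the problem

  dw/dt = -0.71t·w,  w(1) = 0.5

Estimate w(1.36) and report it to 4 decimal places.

0.3703

Euler: w_{n+1} = w_n + h·f(t_n, w_n).
t=1.000000, w=0.500000: f=-0.355000 → w ← 0.500000 + 0.18·(-0.355000) = 0.436100
t=1.180000, w=0.436100: f=-0.365365 → w ← 0.436100 + 0.18·(-0.365365) = 0.370334
w(1.36) ≈ 0.3703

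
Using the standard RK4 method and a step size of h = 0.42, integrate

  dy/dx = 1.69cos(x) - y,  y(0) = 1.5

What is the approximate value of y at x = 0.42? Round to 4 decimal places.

1.5464

RK4: k1 = f(x_n, y_n); k2 = f(x_n + h/2, y_n + (h/2)·k1); k3 = f(x_n + h/2, y_n + (h/2)·k2); k4 = f(x_n + h, y_n + h·k3); y_{n+1} = y_n + (h/6)·(k1 + 2k2 + 2k3 + k4).
x=0.000000, y=1.500000:
  k1 = f(0.000000, 1.500000) = 0.190000
  k2 = f(0.210000, 1.539900) = 0.112972
  k3 = f(0.210000, 1.523724) = 0.129148
  k4 = f(0.420000, 1.554242) = -0.011122
  y ← 1.500000 + (0.42/6)·(k1 + 2k2 + 2k3 + k4) = 1.546418
y(0.42) ≈ 1.5464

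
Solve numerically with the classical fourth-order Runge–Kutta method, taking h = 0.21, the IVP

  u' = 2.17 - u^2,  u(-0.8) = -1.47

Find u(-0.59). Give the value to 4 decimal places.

-1.4674

RK4: k1 = f(t_n, u_n); k2 = f(t_n + h/2, u_n + (h/2)·k1); k3 = f(t_n + h/2, u_n + (h/2)·k2); k4 = f(t_n + h, u_n + h·k3); u_{n+1} = u_n + (h/6)·(k1 + 2k2 + 2k3 + k4).
t=-0.800000, u=-1.470000:
  k1 = f(-0.800000, -1.470000) = 0.009100
  k2 = f(-0.695000, -1.469044) = 0.011908
  k3 = f(-0.695000, -1.468750) = 0.012775
  k4 = f(-0.590000, -1.467317) = 0.016980
  u ← -1.470000 + (0.21/6)·(k1 + 2k2 + 2k3 + k4) = -1.467359
u(-0.59) ≈ -1.4674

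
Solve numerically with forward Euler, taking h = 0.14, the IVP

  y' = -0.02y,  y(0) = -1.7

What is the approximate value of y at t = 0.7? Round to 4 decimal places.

-1.6763

Euler: y_{n+1} = y_n + h·f(t_n, y_n).
t=0.000000, y=-1.700000: f=0.034000 → y ← -1.700000 + 0.14·0.034000 = -1.695240
t=0.140000, y=-1.695240: f=0.033905 → y ← -1.695240 + 0.14·0.033905 = -1.690493
t=0.280000, y=-1.690493: f=0.033810 → y ← -1.690493 + 0.14·0.033810 = -1.685760
t=0.420000, y=-1.685760: f=0.033715 → y ← -1.685760 + 0.14·0.033715 = -1.681040
t=0.560000, y=-1.681040: f=0.033621 → y ← -1.681040 + 0.14·0.033621 = -1.676333
y(0.7) ≈ -1.6763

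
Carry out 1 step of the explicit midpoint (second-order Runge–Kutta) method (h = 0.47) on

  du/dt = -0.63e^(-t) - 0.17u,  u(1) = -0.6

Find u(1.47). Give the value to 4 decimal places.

Midpoint: k1 = f(t_n, u_n); k2 = f(t_n + h/2, u_n + (h/2)·k1); u_{n+1} = u_n + h·k2.
t=1.000000, u=-0.600000:
  k1 = f(1.000000, -0.600000) = -0.129764
  k2 = f(1.235000, -0.630495) = -0.076042
  u ← -0.600000 + 0.47·(-0.076042) = -0.635740
u(1.47) ≈ -0.6357

-0.6357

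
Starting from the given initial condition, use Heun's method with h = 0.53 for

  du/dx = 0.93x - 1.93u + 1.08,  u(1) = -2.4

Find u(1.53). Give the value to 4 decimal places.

Heun: k1 = f(x_n, u_n); k2 = f(x_n + h, u_n + h·k1); u_{n+1} = u_n + (h/2)·(k1 + k2).
x=1.000000, u=-2.400000:
  k1 = f(1.000000, -2.400000) = 6.642000
  k2 = f(1.530000, 1.120260) = 0.340798
  u ← -2.400000 + (0.53/2)·(6.642000 + 0.340798) = -0.549558
u(1.53) ≈ -0.5496

-0.5496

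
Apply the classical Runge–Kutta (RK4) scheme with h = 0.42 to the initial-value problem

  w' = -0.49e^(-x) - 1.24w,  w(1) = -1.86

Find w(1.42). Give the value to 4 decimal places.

RK4: k1 = f(x_n, w_n); k2 = f(x_n + h/2, w_n + (h/2)·k1); k3 = f(x_n + h/2, w_n + (h/2)·k2); k4 = f(x_n + h, w_n + h·k3); w_{n+1} = w_n + (h/6)·(k1 + 2k2 + 2k3 + k4).
x=1.000000, w=-1.860000:
  k1 = f(1.000000, -1.860000) = 2.126139
  k2 = f(1.210000, -1.413511) = 1.606637
  k3 = f(1.210000, -1.522606) = 1.741915
  k4 = f(1.420000, -1.128396) = 1.280771
  w ← -1.860000 + (0.42/6)·(k1 + 2k2 + 2k3 + k4) = -1.152719
w(1.42) ≈ -1.1527

-1.1527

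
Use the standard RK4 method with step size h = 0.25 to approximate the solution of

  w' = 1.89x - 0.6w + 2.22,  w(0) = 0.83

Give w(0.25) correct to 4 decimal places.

1.2860

RK4: k1 = f(x_n, w_n); k2 = f(x_n + h/2, w_n + (h/2)·k1); k3 = f(x_n + h/2, w_n + (h/2)·k2); k4 = f(x_n + h, w_n + h·k3); w_{n+1} = w_n + (h/6)·(k1 + 2k2 + 2k3 + k4).
x=0.000000, w=0.830000:
  k1 = f(0.000000, 0.830000) = 1.722000
  k2 = f(0.125000, 1.045250) = 1.829100
  k3 = f(0.125000, 1.058637) = 1.821068
  k4 = f(0.250000, 1.285267) = 1.921340
  w ← 0.830000 + (0.25/6)·(k1 + 2k2 + 2k3 + k4) = 1.285986
w(0.25) ≈ 1.2860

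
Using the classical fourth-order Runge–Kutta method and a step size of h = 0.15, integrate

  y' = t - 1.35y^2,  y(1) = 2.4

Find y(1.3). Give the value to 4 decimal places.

1.4213

RK4: k1 = f(t_n, y_n); k2 = f(t_n + h/2, y_n + (h/2)·k1); k3 = f(t_n + h/2, y_n + (h/2)·k2); k4 = f(t_n + h, y_n + h·k3); y_{n+1} = y_n + (h/6)·(k1 + 2k2 + 2k3 + k4).
t=1.000000, y=2.400000:
  k1 = f(1.000000, 2.400000) = -6.776000
  k2 = f(1.075000, 1.891800) = -3.756525
  k3 = f(1.075000, 2.118261) = -4.982488
  k4 = f(1.150000, 1.652627) = -2.537087
  y ← 2.400000 + (0.15/6)·(k1 + 2k2 + 2k3 + k4) = 1.730222
t=1.150000, y=1.730222:
  k1 = f(1.150000, 1.730222) = -2.891453
  k2 = f(1.225000, 1.513363) = -1.866862
  k3 = f(1.225000, 1.590208) = -2.188826
  k4 = f(1.300000, 1.401898) = -1.353180
  y ← 1.730222 + (0.15/6)·(k1 + 2k2 + 2k3 + k4) = 1.421322
y(1.3) ≈ 1.4213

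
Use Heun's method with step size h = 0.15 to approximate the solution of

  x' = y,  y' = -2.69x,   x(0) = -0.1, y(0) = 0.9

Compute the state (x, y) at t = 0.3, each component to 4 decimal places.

Heun on (x,y): k1 = f(t_n, state_n); k2 = f(t_n + h, state_n + h·k1); state_{n+1} = state_n + (h/2)·(k1 + k2).
0.000000: (-0.100000, 0.900000)
  k1 = (0.900000, 0.269000)
  predictor → (0.035000, 0.940350)
  k2 = (0.940350, -0.094150)
  → (0.038026, 0.913114)
0.150000: (0.038026, 0.913114)
  k1 = (0.913114, -0.102291)
  predictor → (0.174993, 0.897770)
  k2 = (0.897770, -0.470732)
  → (0.173843, 0.870137)
(x(0.3), y(0.3)) ≈ (0.1738, 0.8701)

0.1738, 0.8701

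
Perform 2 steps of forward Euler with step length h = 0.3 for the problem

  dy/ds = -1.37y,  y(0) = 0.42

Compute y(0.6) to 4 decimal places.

Euler: y_{n+1} = y_n + h·f(s_n, y_n).
s=0.000000, y=0.420000: f=-0.575400 → y ← 0.420000 + 0.3·(-0.575400) = 0.247380
s=0.300000, y=0.247380: f=-0.338911 → y ← 0.247380 + 0.3·(-0.338911) = 0.145707
y(0.6) ≈ 0.1457

0.1457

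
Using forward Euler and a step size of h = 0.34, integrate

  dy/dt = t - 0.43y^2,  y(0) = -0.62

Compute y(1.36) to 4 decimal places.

-0.1371

Euler: y_{n+1} = y_n + h·f(t_n, y_n).
t=0.000000, y=-0.620000: f=-0.165292 → y ← -0.620000 + 0.34·(-0.165292) = -0.676199
t=0.340000, y=-0.676199: f=0.143384 → y ← -0.676199 + 0.34·0.143384 = -0.627449
t=0.680000, y=-0.627449: f=0.510713 → y ← -0.627449 + 0.34·0.510713 = -0.453806
t=1.020000, y=-0.453806: f=0.931446 → y ← -0.453806 + 0.34·0.931446 = -0.137115
y(1.36) ≈ -0.1371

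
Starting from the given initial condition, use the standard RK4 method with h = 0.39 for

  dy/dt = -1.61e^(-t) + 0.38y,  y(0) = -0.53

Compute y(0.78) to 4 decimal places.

-1.7473

RK4: k1 = f(t_n, y_n); k2 = f(t_n + h/2, y_n + (h/2)·k1); k3 = f(t_n + h/2, y_n + (h/2)·k2); k4 = f(t_n + h, y_n + h·k3); y_{n+1} = y_n + (h/6)·(k1 + 2k2 + 2k3 + k4).
t=0.000000, y=-0.530000:
  k1 = f(0.000000, -0.530000) = -1.811400
  k2 = f(0.195000, -0.883223) = -1.660389
  k3 = f(0.195000, -0.853776) = -1.649199
  k4 = f(0.390000, -1.173187) = -1.535873
  y ← -0.530000 + (0.39/6)·(k1 + 2k2 + 2k3 + k4) = -1.177819
t=0.390000, y=-1.177819:
  k1 = f(0.390000, -1.177819) = -1.537633
  k2 = f(0.585000, -1.477657) = -1.458450
  k3 = f(0.585000, -1.462217) = -1.452583
  k4 = f(0.780000, -1.744326) = -1.400878
  y ← -1.177819 + (0.39/6)·(k1 + 2k2 + 2k3 + k4) = -1.747257
y(0.78) ≈ -1.7473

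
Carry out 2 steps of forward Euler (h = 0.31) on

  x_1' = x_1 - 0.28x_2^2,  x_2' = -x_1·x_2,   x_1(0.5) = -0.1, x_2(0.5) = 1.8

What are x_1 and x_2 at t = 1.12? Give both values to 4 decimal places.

Euler on (x_1,x_2): x_1_{n+1} = x_1_n + h·x_1', x_2_{n+1} = x_2_n + h·x_2'.
0.500000: (-0.100000, 1.800000); f=(-1.007200, 0.180000) → (-0.412232, 1.855800)
0.810000: (-0.412232, 1.855800); f=(-1.376550, 0.765020) → (-0.838963, 2.092956)
(x_1(1.12), x_2(1.12)) ≈ (-0.8390, 2.0930)

-0.8390, 2.0930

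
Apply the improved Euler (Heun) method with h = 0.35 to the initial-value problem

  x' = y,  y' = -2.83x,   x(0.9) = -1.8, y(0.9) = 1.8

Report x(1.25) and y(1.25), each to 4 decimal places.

Heun on (x,y): k1 = f(t_n, state_n); k2 = f(t_n + h, state_n + h·k1); state_{n+1} = state_n + (h/2)·(k1 + k2).
0.900000: (-1.800000, 1.800000)
  k1 = (1.800000, 5.094000)
  predictor → (-1.170000, 3.582900)
  k2 = (3.582900, 3.311100)
  → (-0.857993, 3.270893)
(x(1.25), y(1.25)) ≈ (-0.8580, 3.2709)

-0.8580, 3.2709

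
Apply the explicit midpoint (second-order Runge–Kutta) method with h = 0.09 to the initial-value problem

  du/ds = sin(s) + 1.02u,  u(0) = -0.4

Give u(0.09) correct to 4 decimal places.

-0.4344

Midpoint: k1 = f(s_n, u_n); k2 = f(s_n + h/2, u_n + (h/2)·k1); u_{n+1} = u_n + h·k2.
s=0.000000, u=-0.400000:
  k1 = f(0.000000, -0.400000) = -0.408000
  k2 = f(0.045000, -0.418360) = -0.381742
  u ← -0.400000 + 0.09·(-0.381742) = -0.434357
u(0.09) ≈ -0.4344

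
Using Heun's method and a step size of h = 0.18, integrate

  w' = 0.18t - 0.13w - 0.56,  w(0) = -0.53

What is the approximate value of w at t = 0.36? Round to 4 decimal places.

Heun: k1 = f(t_n, w_n); k2 = f(t_n + h, w_n + h·k1); w_{n+1} = w_n + (h/2)·(k1 + k2).
t=0.000000, w=-0.530000:
  k1 = f(0.000000, -0.530000) = -0.491100
  k2 = f(0.180000, -0.618398) = -0.447208
  w ← -0.530000 + (0.18/2)·(-0.491100 + (-0.447208)) = -0.614448
t=0.180000, w=-0.614448:
  k1 = f(0.180000, -0.614448) = -0.447722
  k2 = f(0.360000, -0.695038) = -0.404845
  w ← -0.614448 + (0.18/2)·(-0.447722 + (-0.404845)) = -0.691179
w(0.36) ≈ -0.6912

-0.6912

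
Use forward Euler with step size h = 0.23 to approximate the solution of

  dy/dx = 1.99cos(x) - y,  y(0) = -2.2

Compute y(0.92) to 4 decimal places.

Euler: y_{n+1} = y_n + h·f(x_n, y_n).
x=0.000000, y=-2.200000: f=4.190000 → y ← -2.200000 + 0.23·4.190000 = -1.236300
x=0.230000, y=-1.236300: f=3.173896 → y ← -1.236300 + 0.23·3.173896 = -0.506304
x=0.460000, y=-0.506304: f=2.289448 → y ← -0.506304 + 0.23·2.289448 = 0.020269
x=0.690000, y=0.020269: f=1.514510 → y ← 0.020269 + 0.23·1.514510 = 0.368607
y(0.92) ≈ 0.3686

0.3686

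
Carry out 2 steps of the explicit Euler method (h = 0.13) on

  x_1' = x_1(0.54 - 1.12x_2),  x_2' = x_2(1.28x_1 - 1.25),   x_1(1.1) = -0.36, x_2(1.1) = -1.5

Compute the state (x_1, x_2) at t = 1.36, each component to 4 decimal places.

Euler on (x_1,x_2): x_1_{n+1} = x_1_n + h·x_1', x_2_{n+1} = x_2_n + h·x_2'.
1.100000: (-0.360000, -1.500000); f=(-0.799200, 2.566200) → (-0.463896, -1.166394)
1.230000: (-0.463896, -1.166394); f=(-0.856520, 2.150582) → (-0.575244, -0.886818)
(x_1(1.36), x_2(1.36)) ≈ (-0.5752, -0.8868)

-0.5752, -0.8868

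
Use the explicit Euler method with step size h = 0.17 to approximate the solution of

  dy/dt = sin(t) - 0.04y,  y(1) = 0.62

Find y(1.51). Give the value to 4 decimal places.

1.0695

Euler: y_{n+1} = y_n + h·f(t_n, y_n).
t=1.000000, y=0.620000: f=0.816671 → y ← 0.620000 + 0.17·0.816671 = 0.758834
t=1.170000, y=0.758834: f=0.890397 → y ← 0.758834 + 0.17·0.890397 = 0.910202
t=1.340000, y=0.910202: f=0.937076 → y ← 0.910202 + 0.17·0.937076 = 1.069505
y(1.51) ≈ 1.0695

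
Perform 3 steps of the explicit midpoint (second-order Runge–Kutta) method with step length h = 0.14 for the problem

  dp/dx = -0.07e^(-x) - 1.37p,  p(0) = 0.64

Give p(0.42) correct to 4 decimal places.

0.3438

Midpoint: k1 = f(x_n, p_n); k2 = f(x_n + h/2, p_n + (h/2)·k1); p_{n+1} = p_n + h·k2.
x=0.000000, p=0.640000:
  k1 = f(0.000000, 0.640000) = -0.946800
  k2 = f(0.070000, 0.573724) = -0.851269
  p ← 0.640000 + 0.14·(-0.851269) = 0.520822
x=0.140000, p=0.520822:
  k1 = f(0.140000, 0.520822) = -0.774382
  k2 = f(0.210000, 0.466616) = -0.696004
  p ← 0.520822 + 0.14·(-0.696004) = 0.423382
x=0.280000, p=0.423382:
  k1 = f(0.280000, 0.423382) = -0.632938
  k2 = f(0.350000, 0.379076) = -0.568662
  p ← 0.423382 + 0.14·(-0.568662) = 0.343769
p(0.42) ≈ 0.3438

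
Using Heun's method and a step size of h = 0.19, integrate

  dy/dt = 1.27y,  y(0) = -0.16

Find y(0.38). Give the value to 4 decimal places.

Heun: k1 = f(t_n, y_n); k2 = f(t_n + h, y_n + h·k1); y_{n+1} = y_n + (h/2)·(k1 + k2).
t=0.000000, y=-0.160000:
  k1 = f(0.000000, -0.160000) = -0.203200
  k2 = f(0.190000, -0.198608) = -0.252232
  y ← -0.160000 + (0.19/2)·(-0.203200 + (-0.252232)) = -0.203266
t=0.190000, y=-0.203266:
  k1 = f(0.190000, -0.203266) = -0.258148
  k2 = f(0.380000, -0.252314) = -0.320439
  y ← -0.203266 + (0.19/2)·(-0.258148 + (-0.320439)) = -0.258232
y(0.38) ≈ -0.2582

-0.2582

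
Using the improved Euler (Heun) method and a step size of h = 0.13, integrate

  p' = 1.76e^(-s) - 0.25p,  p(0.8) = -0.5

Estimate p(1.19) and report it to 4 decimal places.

-0.2109

Heun: k1 = f(s_n, p_n); k2 = f(s_n + h, p_n + h·k1); p_{n+1} = p_n + (h/2)·(k1 + k2).
s=0.800000, p=-0.500000:
  k1 = f(0.800000, -0.500000) = 0.915819
  k2 = f(0.930000, -0.380944) = 0.789650
  p ← -0.500000 + (0.13/2)·(0.915819 + 0.789650) = -0.389144
s=0.930000, p=-0.389144:
  k1 = f(0.930000, -0.389144) = 0.791701
  k2 = f(1.060000, -0.286223) = 0.681318
  p ← -0.389144 + (0.13/2)·(0.791701 + 0.681318) = -0.293398
s=1.060000, p=-0.293398:
  k1 = f(1.060000, -0.293398) = 0.683112
  k2 = f(1.190000, -0.204594) = 0.586578
  p ← -0.293398 + (0.13/2)·(0.683112 + 0.586578) = -0.210868
p(1.19) ≈ -0.2109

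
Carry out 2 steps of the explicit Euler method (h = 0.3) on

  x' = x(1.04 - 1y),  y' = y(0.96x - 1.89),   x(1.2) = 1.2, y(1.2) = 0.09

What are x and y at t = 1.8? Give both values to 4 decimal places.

Euler on (x,y): x_{n+1} = x_n + h·x', y_{n+1} = y_n + h·y'.
1.200000: (1.200000, 0.090000); f=(1.140000, -0.066420) → (1.542000, 0.070074)
1.500000: (1.542000, 0.070074); f=(1.495626, -0.028708) → (1.990688, 0.061462)
(x(1.8), y(1.8)) ≈ (1.9907, 0.0615)

1.9907, 0.0615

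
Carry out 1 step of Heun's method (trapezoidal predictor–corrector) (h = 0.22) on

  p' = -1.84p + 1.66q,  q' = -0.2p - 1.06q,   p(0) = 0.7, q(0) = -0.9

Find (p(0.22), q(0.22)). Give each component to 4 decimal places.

Heun on (p,q): k1 = f(s_n, state_n); k2 = f(s_n + h, state_n + h·k1); state_{n+1} = state_n + (h/2)·(k1 + k2).
0.000000: (0.700000, -0.900000)
  k1 = (-2.782000, 0.814000)
  predictor → (0.087960, -0.720920)
  k2 = (-1.358574, 0.746583)
  → (0.244537, -0.728336)
(p(0.22), q(0.22)) ≈ (0.2445, -0.7283)

0.2445, -0.7283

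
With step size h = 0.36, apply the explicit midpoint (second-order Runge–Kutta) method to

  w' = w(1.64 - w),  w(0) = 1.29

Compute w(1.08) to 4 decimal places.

1.5619

Midpoint: k1 = f(s_n, w_n); k2 = f(s_n + h/2, w_n + (h/2)·k1); w_{n+1} = w_n + h·k2.
s=0.000000, w=1.290000:
  k1 = f(0.000000, 1.290000) = 0.451500
  k2 = f(0.180000, 1.371270) = 0.368501
  w ← 1.290000 + 0.36·0.368501 = 1.422660
s=0.360000, w=1.422660:
  k1 = f(0.360000, 1.422660) = 0.309200
  k2 = f(0.540000, 1.478317) = 0.239019
  w ← 1.422660 + 0.36·0.239019 = 1.508707
s=0.720000, w=1.508707:
  k1 = f(0.720000, 1.508707) = 0.198082
  k2 = f(0.900000, 1.544362) = 0.147699
  w ← 1.508707 + 0.36·0.147699 = 1.561879
w(1.08) ≈ 1.5619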